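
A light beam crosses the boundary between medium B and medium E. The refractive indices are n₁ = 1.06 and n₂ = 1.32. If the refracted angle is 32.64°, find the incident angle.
sin θ₁ = (n₂/n₁)·sin θ₂ → θ₁ = 42.19°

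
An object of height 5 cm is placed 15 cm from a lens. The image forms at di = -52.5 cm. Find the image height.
hi = (-di/do) × ho = 17.5 cm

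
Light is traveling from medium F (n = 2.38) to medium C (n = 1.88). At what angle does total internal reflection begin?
θc = arcsin(n₂/n₁) = 52.18°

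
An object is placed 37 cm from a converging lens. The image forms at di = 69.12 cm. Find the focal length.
1/f = 1/do + 1/di → f = 24.1 cm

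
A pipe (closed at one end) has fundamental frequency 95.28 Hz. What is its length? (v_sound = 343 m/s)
L = v/(4f₁) = 0.9 m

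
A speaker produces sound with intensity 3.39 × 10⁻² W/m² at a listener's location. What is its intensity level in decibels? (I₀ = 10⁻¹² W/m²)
β = 10·log₁₀(I/I₀) = 105.3 dB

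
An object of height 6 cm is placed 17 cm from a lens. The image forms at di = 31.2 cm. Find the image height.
hi = (-di/do) × ho = -11.01 cm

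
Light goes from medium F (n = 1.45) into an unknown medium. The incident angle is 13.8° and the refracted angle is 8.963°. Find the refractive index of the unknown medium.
n₂ = n₁·sin θ₁ / sin θ₂ = 2.22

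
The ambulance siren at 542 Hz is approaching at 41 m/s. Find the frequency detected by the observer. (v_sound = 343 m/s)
f_obs = f·v/(v − v_s) = 615.6 Hz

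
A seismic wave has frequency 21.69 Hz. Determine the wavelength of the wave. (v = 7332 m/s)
λ = v/f = 338 m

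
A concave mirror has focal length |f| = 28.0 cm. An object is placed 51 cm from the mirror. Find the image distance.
f = +28.0 cm (concave); 1/di = 1/f − 1/do → di = 62.09 cm (real image, in front of mirror)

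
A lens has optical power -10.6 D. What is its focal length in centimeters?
f = 1/P = -9.434 cm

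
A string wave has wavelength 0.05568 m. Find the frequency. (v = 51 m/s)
f = v/λ = 915.9 Hz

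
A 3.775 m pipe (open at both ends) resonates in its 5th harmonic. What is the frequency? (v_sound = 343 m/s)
fₙ = nv/(2L) = 227.2 Hz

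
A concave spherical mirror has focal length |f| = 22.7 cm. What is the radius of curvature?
R = 2|f| = 45.4 cm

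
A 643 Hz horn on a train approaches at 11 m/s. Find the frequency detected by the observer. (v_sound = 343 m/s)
f_obs = f·v/(v − v_s) = 664.3 Hz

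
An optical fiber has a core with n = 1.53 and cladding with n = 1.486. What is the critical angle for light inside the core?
θc = arcsin(n_cladding/n_core) = 76.23°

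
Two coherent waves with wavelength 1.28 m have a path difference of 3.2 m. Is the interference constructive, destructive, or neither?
destructive — path difference = 2.5λ, an odd multiple of λ/2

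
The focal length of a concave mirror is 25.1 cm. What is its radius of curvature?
R = 2|f| = 50.2 cm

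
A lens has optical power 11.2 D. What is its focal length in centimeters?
f = 1/P = 8.929 cm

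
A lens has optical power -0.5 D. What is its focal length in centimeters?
f = 1/P = -200 cm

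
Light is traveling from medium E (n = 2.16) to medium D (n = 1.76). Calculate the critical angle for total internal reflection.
θc = arcsin(n₂/n₁) = 54.57°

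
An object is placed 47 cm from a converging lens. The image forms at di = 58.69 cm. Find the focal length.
1/f = 1/do + 1/di → f = 26.1 cm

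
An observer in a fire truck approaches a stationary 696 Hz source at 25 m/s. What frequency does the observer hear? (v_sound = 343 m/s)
f_obs = f·(v + v_o)/v = 746.7 Hz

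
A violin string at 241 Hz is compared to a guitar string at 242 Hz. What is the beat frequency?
1 Hz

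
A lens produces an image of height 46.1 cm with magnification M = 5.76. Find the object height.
ho = |hi|/|M| = 8.003 cm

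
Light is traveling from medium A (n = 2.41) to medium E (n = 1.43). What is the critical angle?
θc = arcsin(n₂/n₁) = 36.4°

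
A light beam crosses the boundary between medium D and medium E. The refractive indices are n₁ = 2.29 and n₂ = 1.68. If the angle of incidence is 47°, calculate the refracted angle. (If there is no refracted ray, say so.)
sin θ₂ = (n₁/n₂)·sin θ₁ = 0.9969 → θ₂ = 85.49°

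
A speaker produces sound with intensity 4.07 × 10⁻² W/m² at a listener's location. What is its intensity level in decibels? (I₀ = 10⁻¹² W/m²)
β = 10·log₁₀(I/I₀) = 106.1 dB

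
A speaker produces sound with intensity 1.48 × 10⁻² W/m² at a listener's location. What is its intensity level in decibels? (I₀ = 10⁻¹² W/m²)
β = 10·log₁₀(I/I₀) = 101.7 dB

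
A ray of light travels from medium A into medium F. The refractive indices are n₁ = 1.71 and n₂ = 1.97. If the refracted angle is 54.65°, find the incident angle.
sin θ₁ = (n₂/n₁)·sin θ₂ → θ₁ = 69.99°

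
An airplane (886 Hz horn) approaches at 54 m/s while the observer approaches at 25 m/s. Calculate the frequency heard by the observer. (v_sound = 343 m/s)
f_obs = f·(v + v_o)/(v − v_s) = 1128 Hz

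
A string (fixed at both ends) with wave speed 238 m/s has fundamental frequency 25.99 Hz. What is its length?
L = v/(2f₁) = 4.579 m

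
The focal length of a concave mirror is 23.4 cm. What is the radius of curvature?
R = 2|f| = 46.8 cm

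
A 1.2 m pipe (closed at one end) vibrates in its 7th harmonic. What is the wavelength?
λₙ = 4L/n = 0.6857 m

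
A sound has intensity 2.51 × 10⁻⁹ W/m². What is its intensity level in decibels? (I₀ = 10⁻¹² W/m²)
β = 10·log₁₀(I/I₀) = 34 dB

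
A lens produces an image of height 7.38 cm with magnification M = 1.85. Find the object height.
ho = |hi|/|M| = 3.989 cm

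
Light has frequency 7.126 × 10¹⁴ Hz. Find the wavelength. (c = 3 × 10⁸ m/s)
λ = c/f = 421 nm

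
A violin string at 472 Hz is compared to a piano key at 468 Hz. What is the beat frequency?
4 Hz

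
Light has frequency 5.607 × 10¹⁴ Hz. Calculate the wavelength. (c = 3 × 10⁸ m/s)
λ = c/f = 535 nm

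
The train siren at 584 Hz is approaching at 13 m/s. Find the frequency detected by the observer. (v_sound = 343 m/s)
f_obs = f·v/(v − v_s) = 607 Hz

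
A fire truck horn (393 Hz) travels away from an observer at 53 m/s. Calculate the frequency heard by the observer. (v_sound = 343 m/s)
f_obs = f·v/(v + v_s) = 340.4 Hz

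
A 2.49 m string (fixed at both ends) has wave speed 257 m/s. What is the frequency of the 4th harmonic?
fₙ = nv/(2L) = 206.4 Hz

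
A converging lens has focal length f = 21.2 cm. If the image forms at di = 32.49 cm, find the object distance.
1/do = 1/f − 1/di → do = 61.01 cm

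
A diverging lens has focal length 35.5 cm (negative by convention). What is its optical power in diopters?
P = 1/f = -2.817 D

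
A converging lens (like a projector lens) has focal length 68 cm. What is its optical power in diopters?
P = 1/f = 1.471 D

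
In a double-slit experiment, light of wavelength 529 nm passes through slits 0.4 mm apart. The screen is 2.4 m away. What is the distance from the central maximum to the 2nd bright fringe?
y = mλL/d = 6.348 mm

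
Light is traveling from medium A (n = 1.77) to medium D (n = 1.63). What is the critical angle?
θc = arcsin(n₂/n₁) = 67.06°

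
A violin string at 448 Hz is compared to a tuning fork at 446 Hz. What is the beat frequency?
2 Hz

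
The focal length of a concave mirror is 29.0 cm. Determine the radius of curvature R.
R = 2|f| = 58 cm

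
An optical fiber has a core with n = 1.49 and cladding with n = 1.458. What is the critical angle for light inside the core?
θc = arcsin(n_cladding/n_core) = 78.1°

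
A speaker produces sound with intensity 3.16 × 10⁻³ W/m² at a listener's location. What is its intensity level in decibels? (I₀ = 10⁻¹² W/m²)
β = 10·log₁₀(I/I₀) = 95 dB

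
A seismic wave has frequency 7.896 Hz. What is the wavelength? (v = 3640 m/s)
λ = v/f = 461 m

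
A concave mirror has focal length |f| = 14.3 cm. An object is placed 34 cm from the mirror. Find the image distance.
f = +14.3 cm (concave); 1/di = 1/f − 1/do → di = 24.68 cm (real image, in front of mirror)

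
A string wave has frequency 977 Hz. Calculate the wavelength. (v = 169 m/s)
λ = v/f = 0.173 m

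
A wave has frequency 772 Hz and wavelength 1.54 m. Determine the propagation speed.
v = fλ = 1189 m/s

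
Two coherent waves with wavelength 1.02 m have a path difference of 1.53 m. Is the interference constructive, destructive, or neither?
destructive — path difference = 1.5λ, an odd multiple of λ/2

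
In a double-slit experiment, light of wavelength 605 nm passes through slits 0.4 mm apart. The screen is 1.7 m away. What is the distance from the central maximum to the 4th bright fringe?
y = mλL/d = 10.28 mm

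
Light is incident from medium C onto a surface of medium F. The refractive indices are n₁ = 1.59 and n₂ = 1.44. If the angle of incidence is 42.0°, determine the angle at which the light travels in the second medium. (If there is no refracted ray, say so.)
sin θ₂ = (n₁/n₂)·sin θ₁ = 0.7388 → θ₂ = 47.63°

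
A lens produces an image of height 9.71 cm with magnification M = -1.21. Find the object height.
ho = |hi|/|M| = 8.025 cm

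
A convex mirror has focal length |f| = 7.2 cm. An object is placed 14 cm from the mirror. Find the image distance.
f = −7.2 cm (convex); 1/di = 1/f − 1/do → di = -4.755 cm (virtual image, behind mirror)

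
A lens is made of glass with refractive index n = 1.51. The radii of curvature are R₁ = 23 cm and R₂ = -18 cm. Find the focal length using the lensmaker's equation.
1/f = (n − 1)(1/R₁ − 1/R₂) → f = 19.8 cm (converging lens)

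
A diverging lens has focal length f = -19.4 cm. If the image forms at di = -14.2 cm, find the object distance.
1/do = 1/f − 1/di → do = 52.98 cm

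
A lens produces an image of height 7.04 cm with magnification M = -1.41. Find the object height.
ho = |hi|/|M| = 4.993 cm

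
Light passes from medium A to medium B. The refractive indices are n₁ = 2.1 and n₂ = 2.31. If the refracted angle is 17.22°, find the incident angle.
sin θ₁ = (n₂/n₁)·sin θ₂ → θ₁ = 19°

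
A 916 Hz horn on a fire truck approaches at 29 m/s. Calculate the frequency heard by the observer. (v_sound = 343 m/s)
f_obs = f·v/(v − v_s) = 1001 Hz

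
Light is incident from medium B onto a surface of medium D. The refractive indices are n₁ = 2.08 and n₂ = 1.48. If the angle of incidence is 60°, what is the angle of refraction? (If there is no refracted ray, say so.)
sin θ₂ = (n₁/n₂)·sin θ₁ = 1.217 > 1, so there is no refracted ray — the light undergoes total internal reflection.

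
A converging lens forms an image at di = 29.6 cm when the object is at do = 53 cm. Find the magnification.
M = −di/do = -0.5585 (inverted image)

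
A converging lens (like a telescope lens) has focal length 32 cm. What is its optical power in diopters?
P = 1/f = 3.125 D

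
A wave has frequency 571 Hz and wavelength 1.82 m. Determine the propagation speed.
v = fλ = 1039 m/s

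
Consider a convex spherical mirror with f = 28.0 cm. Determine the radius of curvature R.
R = 2|f| = 56 cm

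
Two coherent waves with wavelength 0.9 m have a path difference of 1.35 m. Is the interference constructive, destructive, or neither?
destructive — path difference = 1.5λ, an odd multiple of λ/2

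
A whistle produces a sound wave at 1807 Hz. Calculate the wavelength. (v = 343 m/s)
λ = v/f = 0.1898 m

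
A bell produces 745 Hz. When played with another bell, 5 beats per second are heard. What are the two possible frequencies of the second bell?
f₂ = 745 ± 5 Hz → 750 Hz or 740 Hz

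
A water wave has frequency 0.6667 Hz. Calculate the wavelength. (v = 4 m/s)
λ = v/f = 6 m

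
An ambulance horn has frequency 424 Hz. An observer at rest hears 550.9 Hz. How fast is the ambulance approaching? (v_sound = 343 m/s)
v_s = v·(1 − f/f_obs) = 79.01 m/s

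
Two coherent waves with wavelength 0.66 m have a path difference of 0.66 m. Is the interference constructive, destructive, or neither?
constructive — path difference = 1λ, a whole number of wavelengths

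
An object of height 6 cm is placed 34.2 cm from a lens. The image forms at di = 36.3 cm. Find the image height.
hi = (-di/do) × ho = -6.368 cm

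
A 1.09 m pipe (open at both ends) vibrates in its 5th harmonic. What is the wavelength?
λₙ = 2L/n = 0.436 m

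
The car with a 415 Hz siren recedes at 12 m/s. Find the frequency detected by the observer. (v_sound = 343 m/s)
f_obs = f·v/(v + v_s) = 401 Hz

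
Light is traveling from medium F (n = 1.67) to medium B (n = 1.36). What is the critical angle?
θc = arcsin(n₂/n₁) = 54.53°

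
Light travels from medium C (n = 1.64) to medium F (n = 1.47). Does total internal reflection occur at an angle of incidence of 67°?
θc = arcsin(n₂/n₁) = 63.68°; 67° > θc, so yes — total internal reflection.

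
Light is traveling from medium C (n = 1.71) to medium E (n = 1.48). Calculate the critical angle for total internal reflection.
θc = arcsin(n₂/n₁) = 59.94°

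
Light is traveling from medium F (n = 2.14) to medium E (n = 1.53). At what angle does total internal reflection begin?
θc = arcsin(n₂/n₁) = 45.64°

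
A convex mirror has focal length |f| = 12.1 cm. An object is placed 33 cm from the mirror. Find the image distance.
f = −12.1 cm (convex); 1/di = 1/f − 1/do → di = -8.854 cm (virtual image, behind mirror)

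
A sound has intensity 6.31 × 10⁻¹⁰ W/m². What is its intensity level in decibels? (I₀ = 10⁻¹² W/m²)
β = 10·log₁₀(I/I₀) = 28 dB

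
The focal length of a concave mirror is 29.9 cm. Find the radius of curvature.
R = 2|f| = 59.8 cm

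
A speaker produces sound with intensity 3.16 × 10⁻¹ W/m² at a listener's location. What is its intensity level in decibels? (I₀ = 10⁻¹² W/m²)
β = 10·log₁₀(I/I₀) = 115 dB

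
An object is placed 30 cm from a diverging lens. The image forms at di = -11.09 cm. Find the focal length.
1/f = 1/do + 1/di → f = -17.59 cm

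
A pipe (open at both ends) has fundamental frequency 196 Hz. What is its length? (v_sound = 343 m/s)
L = v/(2f₁) = 0.875 m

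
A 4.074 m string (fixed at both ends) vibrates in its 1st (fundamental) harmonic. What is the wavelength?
λₙ = 2L/n = 8.148 m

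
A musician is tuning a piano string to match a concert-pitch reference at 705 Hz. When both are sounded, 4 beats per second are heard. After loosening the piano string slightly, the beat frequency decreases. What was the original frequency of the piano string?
709 Hz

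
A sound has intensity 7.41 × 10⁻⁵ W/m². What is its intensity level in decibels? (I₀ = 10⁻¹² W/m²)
β = 10·log₁₀(I/I₀) = 78.7 dB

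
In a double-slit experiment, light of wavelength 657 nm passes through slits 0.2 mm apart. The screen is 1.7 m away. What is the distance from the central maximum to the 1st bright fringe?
y = mλL/d = 5.585 mm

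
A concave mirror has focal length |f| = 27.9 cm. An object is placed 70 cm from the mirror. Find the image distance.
f = +27.9 cm (concave); 1/di = 1/f − 1/do → di = 46.39 cm (real image, in front of mirror)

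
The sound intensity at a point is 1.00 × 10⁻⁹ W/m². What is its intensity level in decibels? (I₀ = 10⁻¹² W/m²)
β = 10·log₁₀(I/I₀) = 30 dB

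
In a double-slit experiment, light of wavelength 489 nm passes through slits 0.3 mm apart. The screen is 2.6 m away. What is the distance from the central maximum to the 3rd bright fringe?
y = mλL/d = 12.71 mm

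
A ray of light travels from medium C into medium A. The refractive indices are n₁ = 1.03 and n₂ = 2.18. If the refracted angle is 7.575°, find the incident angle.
sin θ₁ = (n₂/n₁)·sin θ₂ → θ₁ = 16.2°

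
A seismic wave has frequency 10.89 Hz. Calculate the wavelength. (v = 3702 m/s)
λ = v/f = 339.9 m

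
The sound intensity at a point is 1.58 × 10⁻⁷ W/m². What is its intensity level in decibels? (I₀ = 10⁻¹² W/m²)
β = 10·log₁₀(I/I₀) = 51.99 dB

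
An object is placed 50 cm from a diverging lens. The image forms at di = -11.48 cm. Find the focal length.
1/f = 1/do + 1/di → f = -14.9 cm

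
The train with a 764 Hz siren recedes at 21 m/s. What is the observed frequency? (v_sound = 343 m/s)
f_obs = f·v/(v + v_s) = 719.9 Hz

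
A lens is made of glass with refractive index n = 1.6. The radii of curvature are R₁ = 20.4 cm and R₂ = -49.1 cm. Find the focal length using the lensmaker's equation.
1/f = (n − 1)(1/R₁ − 1/R₂) → f = 24.02 cm (converging lens)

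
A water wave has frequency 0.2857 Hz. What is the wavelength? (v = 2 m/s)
λ = v/f = 7 m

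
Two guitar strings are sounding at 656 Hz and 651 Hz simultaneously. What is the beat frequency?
5 Hz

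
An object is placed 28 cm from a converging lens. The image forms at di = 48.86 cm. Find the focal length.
1/f = 1/do + 1/di → f = 17.8 cm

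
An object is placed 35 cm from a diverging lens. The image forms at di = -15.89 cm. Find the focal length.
1/f = 1/do + 1/di → f = -29.1 cm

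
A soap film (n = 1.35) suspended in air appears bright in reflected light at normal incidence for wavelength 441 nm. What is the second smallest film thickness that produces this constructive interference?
2nt = (m − ½)λ with m = 2 → t = (m − ½)λ/(2n) = 245 nm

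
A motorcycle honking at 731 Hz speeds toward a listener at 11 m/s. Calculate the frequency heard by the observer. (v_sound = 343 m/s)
f_obs = f·v/(v − v_s) = 755.2 Hz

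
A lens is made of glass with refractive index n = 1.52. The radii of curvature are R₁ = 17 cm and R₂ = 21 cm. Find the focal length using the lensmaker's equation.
1/f = (n − 1)(1/R₁ − 1/R₂) → f = 171.6 cm (converging lens)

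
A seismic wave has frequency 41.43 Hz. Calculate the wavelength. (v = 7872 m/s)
λ = v/f = 190 m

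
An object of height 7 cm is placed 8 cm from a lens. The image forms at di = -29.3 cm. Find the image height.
hi = (-di/do) × ho = 25.64 cm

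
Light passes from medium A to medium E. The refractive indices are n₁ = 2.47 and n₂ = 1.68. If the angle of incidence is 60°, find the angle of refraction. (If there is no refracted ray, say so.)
sin θ₂ = (n₁/n₂)·sin θ₁ = 1.273 > 1, so there is no refracted ray — the light undergoes total internal reflection.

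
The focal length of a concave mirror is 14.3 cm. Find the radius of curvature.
R = 2|f| = 28.6 cm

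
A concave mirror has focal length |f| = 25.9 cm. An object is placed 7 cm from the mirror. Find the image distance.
f = +25.9 cm (concave); 1/di = 1/f − 1/do → di = -9.593 cm (virtual image, behind mirror)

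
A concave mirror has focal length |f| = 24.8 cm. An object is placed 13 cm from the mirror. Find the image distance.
f = +24.8 cm (concave); 1/di = 1/f − 1/do → di = -27.32 cm (virtual image, behind mirror)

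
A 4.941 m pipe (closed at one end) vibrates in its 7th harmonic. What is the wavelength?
λₙ = 4L/n = 2.823 m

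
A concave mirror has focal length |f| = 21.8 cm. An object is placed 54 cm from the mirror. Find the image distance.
f = +21.8 cm (concave); 1/di = 1/f − 1/do → di = 36.56 cm (real image, in front of mirror)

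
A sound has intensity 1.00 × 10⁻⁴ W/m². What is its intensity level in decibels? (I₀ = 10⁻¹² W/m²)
β = 10·log₁₀(I/I₀) = 80 dB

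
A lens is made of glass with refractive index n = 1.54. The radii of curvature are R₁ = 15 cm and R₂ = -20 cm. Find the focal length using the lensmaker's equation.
1/f = (n − 1)(1/R₁ − 1/R₂) → f = 15.87 cm (converging lens)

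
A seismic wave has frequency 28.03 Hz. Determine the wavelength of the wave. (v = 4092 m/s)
λ = v/f = 146 m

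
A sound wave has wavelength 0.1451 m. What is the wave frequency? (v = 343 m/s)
f = v/λ = 2364 Hz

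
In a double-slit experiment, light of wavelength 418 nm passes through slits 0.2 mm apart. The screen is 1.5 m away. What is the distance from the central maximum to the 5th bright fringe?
y = mλL/d = 15.67 mm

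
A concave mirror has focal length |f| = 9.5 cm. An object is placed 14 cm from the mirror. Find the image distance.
f = +9.5 cm (concave); 1/di = 1/f − 1/do → di = 29.56 cm (real image, in front of mirror)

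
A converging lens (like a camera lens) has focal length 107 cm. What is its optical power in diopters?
P = 1/f = 0.9346 D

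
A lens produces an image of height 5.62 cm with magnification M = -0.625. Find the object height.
ho = |hi|/|M| = 8.992 cm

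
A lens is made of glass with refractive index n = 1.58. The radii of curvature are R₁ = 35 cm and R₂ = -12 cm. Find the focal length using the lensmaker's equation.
1/f = (n − 1)(1/R₁ − 1/R₂) → f = 15.41 cm (converging lens)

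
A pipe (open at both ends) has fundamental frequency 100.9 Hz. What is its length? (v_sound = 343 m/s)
L = v/(2f₁) = 1.7 m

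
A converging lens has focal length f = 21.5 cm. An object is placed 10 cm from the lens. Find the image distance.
1/di = 1/f − 1/do → di = -18.7 cm (virtual image)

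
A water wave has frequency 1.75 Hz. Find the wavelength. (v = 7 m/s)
λ = v/f = 4 m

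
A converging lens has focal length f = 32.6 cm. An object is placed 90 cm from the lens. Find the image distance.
1/di = 1/f − 1/do → di = 51.11 cm (real image)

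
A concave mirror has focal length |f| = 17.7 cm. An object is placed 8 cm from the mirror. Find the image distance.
f = +17.7 cm (concave); 1/di = 1/f − 1/do → di = -14.6 cm (virtual image, behind mirror)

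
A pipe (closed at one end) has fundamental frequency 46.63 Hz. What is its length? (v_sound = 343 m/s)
L = v/(4f₁) = 1.839 m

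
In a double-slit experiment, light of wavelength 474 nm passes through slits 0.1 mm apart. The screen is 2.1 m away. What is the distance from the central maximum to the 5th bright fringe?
y = mλL/d = 49.77 mm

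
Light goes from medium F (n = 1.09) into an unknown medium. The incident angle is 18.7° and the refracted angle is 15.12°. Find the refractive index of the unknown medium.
n₂ = n₁·sin θ₁ / sin θ₂ = 1.34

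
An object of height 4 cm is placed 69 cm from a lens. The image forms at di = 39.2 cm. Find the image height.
hi = (-di/do) × ho = -2.272 cm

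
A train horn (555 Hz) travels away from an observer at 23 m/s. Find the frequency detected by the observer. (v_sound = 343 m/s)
f_obs = f·v/(v + v_s) = 520.1 Hz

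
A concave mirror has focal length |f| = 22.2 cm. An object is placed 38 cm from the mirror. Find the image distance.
f = +22.2 cm (concave); 1/di = 1/f − 1/do → di = 53.39 cm (real image, in front of mirror)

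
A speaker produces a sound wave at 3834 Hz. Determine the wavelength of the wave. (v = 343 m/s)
λ = v/f = 0.08946 m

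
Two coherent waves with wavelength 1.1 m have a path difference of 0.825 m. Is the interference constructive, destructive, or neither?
neither (partial) — path difference = 0.75λ, neither a whole number of wavelengths nor an odd multiple of λ/2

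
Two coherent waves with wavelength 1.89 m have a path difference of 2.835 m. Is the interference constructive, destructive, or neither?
destructive — path difference = 1.5λ, an odd multiple of λ/2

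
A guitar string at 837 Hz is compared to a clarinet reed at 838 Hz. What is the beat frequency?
1 Hz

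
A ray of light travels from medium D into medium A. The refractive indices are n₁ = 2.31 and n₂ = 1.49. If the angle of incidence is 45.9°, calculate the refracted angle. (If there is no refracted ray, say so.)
sin θ₂ = (n₁/n₂)·sin θ₁ = 1.113 > 1, so there is no refracted ray — the light undergoes total internal reflection.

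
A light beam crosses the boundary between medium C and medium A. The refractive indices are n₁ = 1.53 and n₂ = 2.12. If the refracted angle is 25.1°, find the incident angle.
sin θ₁ = (n₂/n₁)·sin θ₂ → θ₁ = 36°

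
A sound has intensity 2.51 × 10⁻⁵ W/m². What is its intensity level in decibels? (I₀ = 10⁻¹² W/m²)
β = 10·log₁₀(I/I₀) = 74 dB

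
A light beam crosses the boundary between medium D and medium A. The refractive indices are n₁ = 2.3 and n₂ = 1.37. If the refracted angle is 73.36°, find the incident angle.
sin θ₁ = (n₂/n₁)·sin θ₂ → θ₁ = 34.8°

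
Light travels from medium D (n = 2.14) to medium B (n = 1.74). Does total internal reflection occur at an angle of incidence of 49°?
θc = arcsin(n₂/n₁) = 54.4°; 49° < θc, so no — the ray refracts.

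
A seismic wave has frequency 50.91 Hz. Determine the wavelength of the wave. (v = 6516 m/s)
λ = v/f = 128 m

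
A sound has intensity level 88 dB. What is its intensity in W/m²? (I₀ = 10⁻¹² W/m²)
I = I₀·10^(β/10) = 6.31 × 10⁻⁴ W/m²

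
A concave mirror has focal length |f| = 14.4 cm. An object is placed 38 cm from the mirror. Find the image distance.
f = +14.4 cm (concave); 1/di = 1/f − 1/do → di = 23.19 cm (real image, in front of mirror)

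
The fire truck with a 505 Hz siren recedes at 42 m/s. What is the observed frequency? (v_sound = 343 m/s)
f_obs = f·v/(v + v_s) = 449.9 Hz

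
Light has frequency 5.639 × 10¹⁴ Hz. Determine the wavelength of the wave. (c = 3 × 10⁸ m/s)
λ = c/f = 532 nm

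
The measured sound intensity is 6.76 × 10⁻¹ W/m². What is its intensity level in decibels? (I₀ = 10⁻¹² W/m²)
β = 10·log₁₀(I/I₀) = 118.3 dB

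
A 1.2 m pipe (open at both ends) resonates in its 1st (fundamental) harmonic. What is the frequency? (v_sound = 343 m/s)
fₙ = nv/(2L) = 142.9 Hz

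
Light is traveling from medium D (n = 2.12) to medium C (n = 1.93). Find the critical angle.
θc = arcsin(n₂/n₁) = 65.56°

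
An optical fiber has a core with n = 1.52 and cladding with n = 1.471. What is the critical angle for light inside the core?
θc = arcsin(n_cladding/n_core) = 75.41°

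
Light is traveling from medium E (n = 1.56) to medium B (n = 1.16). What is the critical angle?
θc = arcsin(n₂/n₁) = 48.04°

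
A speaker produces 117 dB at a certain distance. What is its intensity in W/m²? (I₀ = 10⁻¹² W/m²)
I = I₀·10^(β/10) = 5.01 × 10⁻¹ W/m²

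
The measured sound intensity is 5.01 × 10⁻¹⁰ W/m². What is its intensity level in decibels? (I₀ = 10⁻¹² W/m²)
β = 10·log₁₀(I/I₀) = 27 dB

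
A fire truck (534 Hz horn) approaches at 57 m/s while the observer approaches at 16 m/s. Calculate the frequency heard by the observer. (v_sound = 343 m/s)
f_obs = f·(v + v_o)/(v − v_s) = 670.3 Hz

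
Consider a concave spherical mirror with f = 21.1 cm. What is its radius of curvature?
R = 2|f| = 42.2 cm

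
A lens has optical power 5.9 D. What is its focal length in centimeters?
f = 1/P = 16.95 cm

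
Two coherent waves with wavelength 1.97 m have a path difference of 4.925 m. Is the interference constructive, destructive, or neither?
destructive — path difference = 2.5λ, an odd multiple of λ/2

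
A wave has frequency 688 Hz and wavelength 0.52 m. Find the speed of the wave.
v = fλ = 357.8 m/s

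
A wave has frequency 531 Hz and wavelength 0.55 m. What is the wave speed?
v = fλ = 292.1 m/s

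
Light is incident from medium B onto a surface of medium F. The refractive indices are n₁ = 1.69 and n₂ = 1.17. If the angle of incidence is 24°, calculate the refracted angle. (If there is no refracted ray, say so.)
sin θ₂ = (n₁/n₂)·sin θ₁ = 0.5875 → θ₂ = 35.98°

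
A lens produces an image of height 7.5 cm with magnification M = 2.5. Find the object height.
ho = |hi|/|M| = 3 cm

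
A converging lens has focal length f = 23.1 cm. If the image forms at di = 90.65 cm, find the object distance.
1/do = 1/f − 1/di → do = 31 cm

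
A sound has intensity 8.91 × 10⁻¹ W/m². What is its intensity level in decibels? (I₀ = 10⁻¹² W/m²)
β = 10·log₁₀(I/I₀) = 119.5 dB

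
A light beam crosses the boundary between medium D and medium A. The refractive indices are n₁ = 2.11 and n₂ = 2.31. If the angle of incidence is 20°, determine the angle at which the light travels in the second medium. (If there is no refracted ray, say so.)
sin θ₂ = (n₁/n₂)·sin θ₁ = 0.3124 → θ₂ = 18.2°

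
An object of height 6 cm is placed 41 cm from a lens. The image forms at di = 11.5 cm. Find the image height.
hi = (-di/do) × ho = -1.683 cm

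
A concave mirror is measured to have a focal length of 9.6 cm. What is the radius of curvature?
R = 2|f| = 19.2 cm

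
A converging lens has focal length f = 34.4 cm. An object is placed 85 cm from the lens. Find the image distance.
1/di = 1/f − 1/do → di = 57.79 cm (real image)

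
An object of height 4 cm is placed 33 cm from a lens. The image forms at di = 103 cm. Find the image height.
hi = (-di/do) × ho = -12.48 cm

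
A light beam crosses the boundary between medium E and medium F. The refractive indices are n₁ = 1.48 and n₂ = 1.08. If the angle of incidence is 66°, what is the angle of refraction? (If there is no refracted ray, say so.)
sin θ₂ = (n₁/n₂)·sin θ₁ = 1.252 > 1, so there is no refracted ray — the light undergoes total internal reflection.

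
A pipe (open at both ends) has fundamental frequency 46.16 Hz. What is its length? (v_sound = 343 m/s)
L = v/(2f₁) = 3.715 m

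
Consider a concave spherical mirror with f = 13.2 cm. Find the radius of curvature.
R = 2|f| = 26.4 cm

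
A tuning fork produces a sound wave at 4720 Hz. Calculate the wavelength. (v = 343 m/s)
λ = v/f = 0.07267 m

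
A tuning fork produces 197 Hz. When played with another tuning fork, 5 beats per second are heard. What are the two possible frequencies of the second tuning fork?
f₂ = 197 ± 5 Hz → 202 Hz or 192 Hz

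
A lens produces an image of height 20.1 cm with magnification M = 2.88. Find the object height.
ho = |hi|/|M| = 6.979 cm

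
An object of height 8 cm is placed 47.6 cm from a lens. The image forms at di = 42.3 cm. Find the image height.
hi = (-di/do) × ho = -7.109 cm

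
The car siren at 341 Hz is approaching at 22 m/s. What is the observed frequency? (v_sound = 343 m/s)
f_obs = f·v/(v − v_s) = 364.4 Hz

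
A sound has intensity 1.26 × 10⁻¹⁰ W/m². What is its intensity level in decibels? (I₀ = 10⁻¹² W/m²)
β = 10·log₁₀(I/I₀) = 21 dB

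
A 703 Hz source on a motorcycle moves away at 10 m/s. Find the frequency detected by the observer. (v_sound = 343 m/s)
f_obs = f·v/(v + v_s) = 683.1 Hz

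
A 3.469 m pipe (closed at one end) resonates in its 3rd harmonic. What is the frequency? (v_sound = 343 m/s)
fₙ = nv/(4L) = 74.16 Hz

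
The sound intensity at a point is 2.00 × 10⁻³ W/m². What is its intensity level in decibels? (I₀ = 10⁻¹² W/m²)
β = 10·log₁₀(I/I₀) = 93.01 dB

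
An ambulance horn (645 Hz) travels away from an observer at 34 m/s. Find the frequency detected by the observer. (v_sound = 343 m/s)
f_obs = f·v/(v + v_s) = 586.8 Hz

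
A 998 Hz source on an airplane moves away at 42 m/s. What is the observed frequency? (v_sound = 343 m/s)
f_obs = f·v/(v + v_s) = 889.1 Hz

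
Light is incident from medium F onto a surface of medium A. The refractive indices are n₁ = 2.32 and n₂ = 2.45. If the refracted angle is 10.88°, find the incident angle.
sin θ₁ = (n₂/n₁)·sin θ₂ → θ₁ = 11.5°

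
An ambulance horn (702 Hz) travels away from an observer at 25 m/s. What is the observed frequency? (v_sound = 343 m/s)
f_obs = f·v/(v + v_s) = 654.3 Hz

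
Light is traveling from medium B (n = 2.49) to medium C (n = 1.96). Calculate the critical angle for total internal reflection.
θc = arcsin(n₂/n₁) = 51.92°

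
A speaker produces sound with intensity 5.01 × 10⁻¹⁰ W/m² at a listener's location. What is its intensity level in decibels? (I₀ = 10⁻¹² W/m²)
β = 10·log₁₀(I/I₀) = 27 dB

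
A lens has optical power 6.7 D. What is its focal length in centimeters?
f = 1/P = 14.93 cm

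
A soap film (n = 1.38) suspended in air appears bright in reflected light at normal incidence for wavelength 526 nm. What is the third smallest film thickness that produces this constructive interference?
2nt = (m − ½)λ with m = 3 → t = (m − ½)λ/(2n) = 476.4 nm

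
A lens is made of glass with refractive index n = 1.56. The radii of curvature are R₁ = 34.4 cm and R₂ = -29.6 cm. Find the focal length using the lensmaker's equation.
1/f = (n − 1)(1/R₁ − 1/R₂) → f = 28.41 cm (converging lens)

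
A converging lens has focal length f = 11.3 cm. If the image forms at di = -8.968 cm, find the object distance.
1/do = 1/f − 1/di → do = 5 cm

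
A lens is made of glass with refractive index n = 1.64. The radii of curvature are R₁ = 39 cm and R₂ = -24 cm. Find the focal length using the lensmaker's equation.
1/f = (n − 1)(1/R₁ − 1/R₂) → f = 23.21 cm (converging lens)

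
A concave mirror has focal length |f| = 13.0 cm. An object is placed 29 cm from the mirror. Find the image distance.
f = +13.0 cm (concave); 1/di = 1/f − 1/do → di = 23.56 cm (real image, in front of mirror)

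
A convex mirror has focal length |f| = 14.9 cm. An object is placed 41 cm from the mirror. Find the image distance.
f = −14.9 cm (convex); 1/di = 1/f − 1/do → di = -10.93 cm (virtual image, behind mirror)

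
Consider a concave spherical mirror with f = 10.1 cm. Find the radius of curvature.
R = 2|f| = 20.2 cm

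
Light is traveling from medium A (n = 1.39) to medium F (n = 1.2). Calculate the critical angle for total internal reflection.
θc = arcsin(n₂/n₁) = 59.69°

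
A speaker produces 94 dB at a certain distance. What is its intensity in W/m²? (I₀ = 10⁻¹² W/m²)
I = I₀·10^(β/10) = 2.51 × 10⁻³ W/m²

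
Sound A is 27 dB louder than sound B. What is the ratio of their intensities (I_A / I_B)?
I_A/I_B = 10^(Δβ/10) = 501.2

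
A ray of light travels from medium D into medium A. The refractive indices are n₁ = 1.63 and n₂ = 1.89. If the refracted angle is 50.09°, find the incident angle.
sin θ₁ = (n₂/n₁)·sin θ₂ → θ₁ = 62.8°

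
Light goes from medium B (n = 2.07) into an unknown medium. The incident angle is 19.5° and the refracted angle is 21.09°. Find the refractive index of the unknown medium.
n₂ = n₁·sin θ₁ / sin θ₂ = 1.92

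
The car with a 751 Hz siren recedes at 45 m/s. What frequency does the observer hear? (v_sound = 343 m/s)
f_obs = f·v/(v + v_s) = 663.9 Hz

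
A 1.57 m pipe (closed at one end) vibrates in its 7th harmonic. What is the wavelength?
λₙ = 4L/n = 0.8971 m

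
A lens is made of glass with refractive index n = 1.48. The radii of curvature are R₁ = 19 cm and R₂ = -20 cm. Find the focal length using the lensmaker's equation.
1/f = (n − 1)(1/R₁ − 1/R₂) → f = 20.3 cm (converging lens)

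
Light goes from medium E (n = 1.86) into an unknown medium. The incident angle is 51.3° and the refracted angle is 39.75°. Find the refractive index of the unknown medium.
n₂ = n₁·sin θ₁ / sin θ₂ = 2.27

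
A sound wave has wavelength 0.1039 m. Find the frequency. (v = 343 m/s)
f = v/λ = 3301 Hz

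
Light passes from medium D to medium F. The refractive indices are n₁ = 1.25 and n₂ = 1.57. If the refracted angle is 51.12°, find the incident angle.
sin θ₁ = (n₂/n₁)·sin θ₂ → θ₁ = 77.89°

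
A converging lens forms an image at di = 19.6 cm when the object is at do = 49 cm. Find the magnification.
M = −di/do = -0.4 (inverted image)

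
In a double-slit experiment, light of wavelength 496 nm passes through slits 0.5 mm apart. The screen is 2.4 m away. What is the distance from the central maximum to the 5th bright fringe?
y = mλL/d = 11.9 mm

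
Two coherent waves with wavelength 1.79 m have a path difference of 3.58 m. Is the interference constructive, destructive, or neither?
constructive — path difference = 2λ, a whole number of wavelengths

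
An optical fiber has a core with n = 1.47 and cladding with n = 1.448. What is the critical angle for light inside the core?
θc = arcsin(n_cladding/n_core) = 80.07°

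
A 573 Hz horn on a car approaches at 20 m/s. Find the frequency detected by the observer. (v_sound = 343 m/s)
f_obs = f·v/(v − v_s) = 608.5 Hz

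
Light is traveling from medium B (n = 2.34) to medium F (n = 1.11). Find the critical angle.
θc = arcsin(n₂/n₁) = 28.32°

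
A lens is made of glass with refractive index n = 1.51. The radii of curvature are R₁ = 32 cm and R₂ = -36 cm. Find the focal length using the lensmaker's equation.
1/f = (n − 1)(1/R₁ − 1/R₂) → f = 33.22 cm (converging lens)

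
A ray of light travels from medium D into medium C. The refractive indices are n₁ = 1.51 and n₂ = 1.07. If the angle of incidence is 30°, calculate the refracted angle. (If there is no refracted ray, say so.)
sin θ₂ = (n₁/n₂)·sin θ₁ = 0.7056 → θ₂ = 44.88°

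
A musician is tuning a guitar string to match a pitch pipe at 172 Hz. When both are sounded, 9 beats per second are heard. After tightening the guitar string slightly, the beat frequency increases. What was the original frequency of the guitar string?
181 Hz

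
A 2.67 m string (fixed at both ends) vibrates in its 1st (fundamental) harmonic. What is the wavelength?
λₙ = 2L/n = 5.34 m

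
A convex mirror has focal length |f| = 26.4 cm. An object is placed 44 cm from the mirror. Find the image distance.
f = −26.4 cm (convex); 1/di = 1/f − 1/do → di = -16.5 cm (virtual image, behind mirror)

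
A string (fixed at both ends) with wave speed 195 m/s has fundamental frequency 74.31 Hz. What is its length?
L = v/(2f₁) = 1.312 m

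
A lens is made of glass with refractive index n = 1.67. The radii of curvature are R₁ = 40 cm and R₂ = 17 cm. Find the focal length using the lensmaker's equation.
1/f = (n − 1)(1/R₁ − 1/R₂) → f = -44.13 cm (diverging lens)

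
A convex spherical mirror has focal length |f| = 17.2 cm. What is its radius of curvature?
R = 2|f| = 34.4 cm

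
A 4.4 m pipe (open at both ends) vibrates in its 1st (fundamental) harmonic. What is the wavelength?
λₙ = 2L/n = 8.8 m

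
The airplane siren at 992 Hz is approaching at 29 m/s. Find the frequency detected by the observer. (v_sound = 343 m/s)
f_obs = f·v/(v − v_s) = 1084 Hz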